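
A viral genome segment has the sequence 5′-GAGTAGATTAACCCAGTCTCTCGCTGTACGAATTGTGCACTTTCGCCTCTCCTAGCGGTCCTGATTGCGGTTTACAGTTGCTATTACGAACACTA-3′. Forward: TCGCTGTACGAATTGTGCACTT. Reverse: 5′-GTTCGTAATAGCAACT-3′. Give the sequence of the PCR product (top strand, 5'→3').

The forward primer matches the template at positions 21–42.
Reverse complement of the reverse primer: AGTTGCTATTACGAAC. This occurs on the top strand at positions 76–91.
The product is the template from position 21 through 91 (71 bp).

5'-TCGCTGTACGAATTGTGCACTTTCGCCTCTCCTAGCGGTCCTGATTGCGGTTTACAGTTGCTATTACGAAC-3'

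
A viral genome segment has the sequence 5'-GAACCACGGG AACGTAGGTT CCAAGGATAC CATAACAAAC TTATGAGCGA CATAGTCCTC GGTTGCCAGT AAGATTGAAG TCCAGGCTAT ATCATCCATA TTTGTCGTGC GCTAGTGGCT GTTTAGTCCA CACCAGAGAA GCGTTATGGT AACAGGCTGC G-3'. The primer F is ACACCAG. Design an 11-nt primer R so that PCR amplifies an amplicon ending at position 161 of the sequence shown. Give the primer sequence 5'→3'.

5'-CGCAGCCTGTT-3'

The forward primer binds at positions 130–136; the product's 3' end on the top strand is position 161.
The reverse primer anneals to the top strand over positions 151–161, i.e. to AACAGGCTGCG.
Its sequence written 5'→3' is the reverse complement: CGCAGCCTGTT.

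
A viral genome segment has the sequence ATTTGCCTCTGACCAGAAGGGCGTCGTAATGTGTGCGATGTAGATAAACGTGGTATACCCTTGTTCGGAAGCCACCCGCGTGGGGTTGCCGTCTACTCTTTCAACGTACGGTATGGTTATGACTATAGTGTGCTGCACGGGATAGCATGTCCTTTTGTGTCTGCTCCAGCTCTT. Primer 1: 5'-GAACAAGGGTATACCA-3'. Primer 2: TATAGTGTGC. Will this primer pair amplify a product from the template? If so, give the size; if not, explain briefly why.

Primer 1 (GAACAAGGGTATACCA) has reverse complement TGGTATACCCTTGTTC, which matches the top strand at positions 51–66; primer 1 anneals to the top strand there with its 3' end pointing upstream toward position 51.
Primer 2 (TATAGTGTGC) matches the top strand directly at positions 124–133; it anneals to the bottom strand with its 3' end pointing downstream toward position 133.
The 3' ends diverge (primer 1 extends toward position 1, primer 2 toward position 174), so the primers never converge on a shared product.

No product — the primers' 3' ends point away from each other.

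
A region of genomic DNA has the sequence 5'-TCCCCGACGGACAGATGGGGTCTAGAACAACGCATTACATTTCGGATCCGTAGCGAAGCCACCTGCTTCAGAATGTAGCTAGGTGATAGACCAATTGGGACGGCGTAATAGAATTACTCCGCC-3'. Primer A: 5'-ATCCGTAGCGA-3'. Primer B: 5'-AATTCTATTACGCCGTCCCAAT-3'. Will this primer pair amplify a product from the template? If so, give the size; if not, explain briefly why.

Yes — a 70 bp product.

Primer A (ATCCGTAGCGA) matches the top strand at positions 46–56; it acts as a forward primer.
Primer B's reverse complement is ATTGGGACGGCGTAATAGAATT, matching the top strand at positions 94–115; it acts as a reverse primer.
The 3' ends face each other across positions 46–115, giving a 70 bp product.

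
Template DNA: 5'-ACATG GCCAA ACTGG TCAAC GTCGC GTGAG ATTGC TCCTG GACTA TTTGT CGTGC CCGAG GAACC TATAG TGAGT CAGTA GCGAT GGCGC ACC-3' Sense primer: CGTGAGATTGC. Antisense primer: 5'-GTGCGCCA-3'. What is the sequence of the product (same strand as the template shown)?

Scanning the template, CGTGAGATTGC occurs at positions 25–35; this primer anneals to the bottom strand there with its 3' end pointing downstream.
Taking the reverse complement of GTGCGCCA gives TGGCGCAC, found at positions 85–92 on the template; the primer anneals here to the top strand with its 3' end pointing upstream.
The product is the template from position 25 through 92 (68 bp).

5'-CGTGAGATTGCTCCTGGACTATTTGTCGTGCCCGAGGAACCTATAGTGAGTCAGTAGCGATGGCGCAC-3'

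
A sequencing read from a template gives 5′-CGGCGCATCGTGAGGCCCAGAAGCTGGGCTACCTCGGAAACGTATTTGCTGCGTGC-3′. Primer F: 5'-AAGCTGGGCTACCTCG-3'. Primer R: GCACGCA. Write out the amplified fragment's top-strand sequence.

5'-AAGCTGGGCTACCTCGGAAACGTATTTGCTGCGTGC-3'

Forward primer AAGCTGGGCTACCTCG is found on the top strand at positions 21–36.
Taking the reverse complement of GCACGCA gives TGCGTGC, found at positions 50–56 on the template; the primer anneals here to the top strand with its 3' end pointing upstream.
The product is the template from position 21 through 56 (36 bp).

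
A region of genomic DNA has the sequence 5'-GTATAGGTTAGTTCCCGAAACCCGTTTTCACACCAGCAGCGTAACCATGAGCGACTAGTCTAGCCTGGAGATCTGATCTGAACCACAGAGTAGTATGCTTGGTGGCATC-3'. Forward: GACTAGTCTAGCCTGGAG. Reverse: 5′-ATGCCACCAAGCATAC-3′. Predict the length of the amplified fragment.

56 bp

The forward primer matches the template at positions 53–70.
Reverse complement of the reverse primer: GTATGCTTGGTGGCAT. This occurs on the top strand at positions 93–108.
The product runs from position 53 to position 108, so its length is 108 − 53 + 1 = 56 bp.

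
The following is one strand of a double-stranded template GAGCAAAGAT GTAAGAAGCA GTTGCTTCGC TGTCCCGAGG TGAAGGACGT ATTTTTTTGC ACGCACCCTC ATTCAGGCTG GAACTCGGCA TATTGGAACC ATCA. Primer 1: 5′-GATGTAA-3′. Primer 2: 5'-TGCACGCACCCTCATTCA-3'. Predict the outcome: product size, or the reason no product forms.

No product — both primers anneal to the same strand and extend in the same direction.

Primer 1 (GATGTAA) matches the top strand at positions 8–14 (3' end points downstream).
Primer 2 (TGCACGCACCCTCATTCA) also matches the top strand directly, at positions 58–75 — its reverse complement TGAATGAGGGTGCGTGCA is not present.
Both primers anneal to the bottom strand with 3' ends pointing the same way, so neither can prime synthesis back toward the other.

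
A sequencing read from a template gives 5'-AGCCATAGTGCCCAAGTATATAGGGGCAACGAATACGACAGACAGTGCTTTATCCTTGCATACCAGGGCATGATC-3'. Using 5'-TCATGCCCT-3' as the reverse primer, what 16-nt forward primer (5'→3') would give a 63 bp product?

5'-CCCAAGTATATAGGGG-3'

The reverse primer's reverse complement AGGGCATGA matches the template at positions 65–73, so the product ends at position 73.
A 63 bp product then starts at position 73 − 63 + 1 = 11.
The forward primer is identical to the top strand there: CCCAAGTATATAGGGG.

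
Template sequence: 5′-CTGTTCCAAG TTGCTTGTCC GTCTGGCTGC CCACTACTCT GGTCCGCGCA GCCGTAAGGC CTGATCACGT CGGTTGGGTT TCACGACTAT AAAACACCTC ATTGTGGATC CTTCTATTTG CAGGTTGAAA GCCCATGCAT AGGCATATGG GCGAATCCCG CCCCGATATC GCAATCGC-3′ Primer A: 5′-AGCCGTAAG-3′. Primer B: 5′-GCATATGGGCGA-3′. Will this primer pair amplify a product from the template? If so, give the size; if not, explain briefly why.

No product — both primers anneal to the same strand and extend in the same direction.

Primer A (AGCCGTAAG) matches the top strand at positions 50–58 (3' end points downstream).
Primer B (GCATATGGGCGA) also matches the top strand directly, at positions 143–154 — its reverse complement TCGCCCATATGC is not present.
Both primers anneal to the bottom strand with 3' ends pointing the same way, so neither can prime synthesis back toward the other.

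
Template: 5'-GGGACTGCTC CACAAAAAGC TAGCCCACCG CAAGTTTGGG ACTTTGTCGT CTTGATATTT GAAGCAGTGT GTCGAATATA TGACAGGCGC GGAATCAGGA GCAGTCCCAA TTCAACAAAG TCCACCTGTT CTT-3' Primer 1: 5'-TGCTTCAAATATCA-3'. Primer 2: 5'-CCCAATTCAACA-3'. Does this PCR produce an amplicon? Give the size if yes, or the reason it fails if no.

Primer 1 (TGCTTCAAATATCA) has reverse complement TGATATTTGAAGCA, which matches the top strand at positions 53–66; primer 1 anneals to the top strand there with its 3' end pointing upstream toward position 53.
Primer 2 (CCCAATTCAACA) matches the top strand directly at positions 106–117; it anneals to the bottom strand with its 3' end pointing downstream toward position 117.
The 3' ends diverge (primer 1 extends toward position 1, primer 2 toward position 133), so the primers never converge on a shared product.

No product — the primers' 3' ends point away from each other.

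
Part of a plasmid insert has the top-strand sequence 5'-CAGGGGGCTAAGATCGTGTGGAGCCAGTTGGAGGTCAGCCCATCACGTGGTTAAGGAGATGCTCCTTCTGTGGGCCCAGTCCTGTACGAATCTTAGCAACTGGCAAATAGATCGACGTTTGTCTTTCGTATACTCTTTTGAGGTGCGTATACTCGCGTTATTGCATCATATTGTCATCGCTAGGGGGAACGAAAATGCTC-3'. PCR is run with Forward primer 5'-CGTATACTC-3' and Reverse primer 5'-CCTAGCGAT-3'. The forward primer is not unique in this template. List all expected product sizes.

58 bp, 39 bp

The forward primer CGTATACTC matches the top strand at positions 127–135, 146–154.
The reverse primer's reverse complement is ATCGCTAGG, matching at positions 176–184.
Each forward site pairs with the reverse site to give a product ending at position 184: sizes 58, 39 bp.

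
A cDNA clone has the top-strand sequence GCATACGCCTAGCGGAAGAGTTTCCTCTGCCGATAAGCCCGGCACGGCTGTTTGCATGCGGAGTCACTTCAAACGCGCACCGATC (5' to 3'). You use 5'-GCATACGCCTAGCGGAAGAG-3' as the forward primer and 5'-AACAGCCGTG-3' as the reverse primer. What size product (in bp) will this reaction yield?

Scanning the template, GCATACGCCTAGCGGAAGAG occurs at positions 1–20; this primer anneals to the bottom strand there with its 3' end pointing downstream.
Taking the reverse complement of AACAGCCGTG gives CACGGCTGTT, found at positions 43–52 on the template; the primer anneals here to the top strand with its 3' end pointing upstream.
Amplicon spans positions 1–52: 52 bp.

52 bp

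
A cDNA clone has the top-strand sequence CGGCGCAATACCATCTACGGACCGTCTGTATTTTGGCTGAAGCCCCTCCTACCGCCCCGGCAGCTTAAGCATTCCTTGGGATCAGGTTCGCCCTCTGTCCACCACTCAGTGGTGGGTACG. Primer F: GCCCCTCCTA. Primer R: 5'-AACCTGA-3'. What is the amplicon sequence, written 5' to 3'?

The forward primer matches the template at positions 42–51.
Reverse complement of the reverse primer: TCAGGTT. This occurs on the top strand at positions 82–88.
The product is the template from position 42 through 88 (47 bp).

5'-GCCCCTCCTACCGCCCCGGCAGCTTAAGCATTCCTTGGGATCAGGTT-3'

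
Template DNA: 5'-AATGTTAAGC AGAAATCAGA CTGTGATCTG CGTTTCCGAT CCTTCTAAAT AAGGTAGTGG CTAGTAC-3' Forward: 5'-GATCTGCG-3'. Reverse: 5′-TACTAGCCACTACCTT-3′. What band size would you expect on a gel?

42 bp

Scanning the template, GATCTGCG occurs at positions 25–32; this primer anneals to the bottom strand there with its 3' end pointing downstream.
Reverse complement of the reverse primer: AAGGTAGTGGCTAGTA. This occurs on the top strand at positions 51–66.
Product length = (reverse-primer end) − (forward-primer start) + 1 = 66 − 25 + 1 = 42 bp.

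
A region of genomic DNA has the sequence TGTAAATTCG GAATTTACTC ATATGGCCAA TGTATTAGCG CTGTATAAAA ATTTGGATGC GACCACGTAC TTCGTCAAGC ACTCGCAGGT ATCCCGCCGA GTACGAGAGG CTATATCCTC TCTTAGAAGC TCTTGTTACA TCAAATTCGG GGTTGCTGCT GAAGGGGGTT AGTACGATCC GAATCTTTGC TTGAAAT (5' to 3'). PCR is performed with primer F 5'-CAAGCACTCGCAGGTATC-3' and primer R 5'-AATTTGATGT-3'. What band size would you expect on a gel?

72 bp

The forward primer matches the template at positions 76–93.
The reverse primer's reverse complement is ACATCAAATT, which matches the template at positions 138–147.
The product runs from position 76 to position 147, so its length is 147 − 76 + 1 = 72 bp.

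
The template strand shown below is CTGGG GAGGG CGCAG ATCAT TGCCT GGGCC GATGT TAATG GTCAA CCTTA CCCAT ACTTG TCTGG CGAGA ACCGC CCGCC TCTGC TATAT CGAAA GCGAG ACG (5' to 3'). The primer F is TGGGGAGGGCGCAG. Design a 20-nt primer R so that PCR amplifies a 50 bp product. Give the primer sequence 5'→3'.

5'-GTAAGGTTGACCATTAACAT-3'

The forward primer binds at positions 2–15, so a 50 bp product ends at position 2 + 50 − 1 = 51.
The reverse primer anneals to the top strand over positions 32–51, i.e. to ATGTTAATGGTCAACCTTAC.
Its sequence written 5'→3' is the reverse complement: GTAAGGTTGACCATTAACAT.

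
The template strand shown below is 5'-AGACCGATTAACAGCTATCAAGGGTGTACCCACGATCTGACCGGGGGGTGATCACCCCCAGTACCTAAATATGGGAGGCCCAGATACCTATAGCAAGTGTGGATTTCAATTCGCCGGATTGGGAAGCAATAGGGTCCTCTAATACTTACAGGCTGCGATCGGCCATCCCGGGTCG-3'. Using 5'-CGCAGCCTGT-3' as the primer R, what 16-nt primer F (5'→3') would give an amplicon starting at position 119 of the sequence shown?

The reverse primer's reverse complement ACAGGCTGCG matches the template at positions 148–157; the product starts at position 119.
The forward primer is identical to the top strand over positions 119–134: TTGGGAAGCAATAGGG.

5'-TTGGGAAGCAATAGGG-3'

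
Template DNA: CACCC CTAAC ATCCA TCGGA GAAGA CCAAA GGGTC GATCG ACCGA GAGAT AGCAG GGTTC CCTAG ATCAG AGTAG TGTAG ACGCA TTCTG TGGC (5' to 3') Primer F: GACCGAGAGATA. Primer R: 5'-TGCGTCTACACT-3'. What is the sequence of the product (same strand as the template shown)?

5'-GACCGAGAGATAGCAGGGTTCCCTAGATCAGAGTAGTGTAGACGCA-3'

Scanning the template, GACCGAGAGATA occurs at positions 40–51; this primer anneals to the bottom strand there with its 3' end pointing downstream.
The reverse primer's reverse complement is AGTGTAGACGCA, which matches the template at positions 74–85.
The product is the template from position 40 through 85 (46 bp).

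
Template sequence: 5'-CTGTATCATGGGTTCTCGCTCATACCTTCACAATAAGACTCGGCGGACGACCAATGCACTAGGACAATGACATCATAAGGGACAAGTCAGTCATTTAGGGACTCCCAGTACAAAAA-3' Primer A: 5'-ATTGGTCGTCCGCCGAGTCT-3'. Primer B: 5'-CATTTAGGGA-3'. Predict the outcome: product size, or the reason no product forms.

No product — the primers' 3' ends point away from each other.

Primer A (ATTGGTCGTCCGCCGAGTCT) has reverse complement AGACTCGGCGGACGACCAAT, which matches the top strand at positions 36–55; primer A anneals to the top strand there with its 3' end pointing upstream toward position 36.
Primer B (CATTTAGGGA) matches the top strand directly at positions 92–101; it anneals to the bottom strand with its 3' end pointing downstream toward position 101.
The 3' ends diverge (primer A extends toward position 1, primer B toward position 116), so the primers never converge on a shared product.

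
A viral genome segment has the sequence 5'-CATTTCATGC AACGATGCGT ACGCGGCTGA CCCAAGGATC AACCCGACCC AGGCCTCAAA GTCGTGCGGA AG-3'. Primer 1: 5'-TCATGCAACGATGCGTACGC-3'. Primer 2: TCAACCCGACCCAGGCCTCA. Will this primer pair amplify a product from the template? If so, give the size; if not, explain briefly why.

Primer 1 (TCATGCAACGATGCGTACGC) matches the top strand at positions 5–24 (3' end points downstream).
Primer 2 (TCAACCCGACCCAGGCCTCA) also matches the top strand directly, at positions 39–58 — its reverse complement TGAGGCCTGGGTCGGGTTGA is not present.
Both primers anneal to the bottom strand with 3' ends pointing the same way, so neither can prime synthesis back toward the other.

No product — both primers anneal to the same strand and extend in the same direction.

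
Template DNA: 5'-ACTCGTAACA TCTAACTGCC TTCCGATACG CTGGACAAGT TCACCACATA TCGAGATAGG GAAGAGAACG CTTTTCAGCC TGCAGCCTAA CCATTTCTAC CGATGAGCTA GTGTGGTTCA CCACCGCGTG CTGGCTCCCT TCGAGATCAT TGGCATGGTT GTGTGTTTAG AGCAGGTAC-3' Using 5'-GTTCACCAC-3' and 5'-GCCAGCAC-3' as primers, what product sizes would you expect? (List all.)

The forward primer GTTCACCAC matches the top strand at positions 39–47, 116–124.
The reverse primer's reverse complement is GTGCTGGC, matching at positions 128–135.
Each forward site pairs with the reverse site to give a product ending at position 135: sizes 97, 20 bp.

97 bp, 20 bp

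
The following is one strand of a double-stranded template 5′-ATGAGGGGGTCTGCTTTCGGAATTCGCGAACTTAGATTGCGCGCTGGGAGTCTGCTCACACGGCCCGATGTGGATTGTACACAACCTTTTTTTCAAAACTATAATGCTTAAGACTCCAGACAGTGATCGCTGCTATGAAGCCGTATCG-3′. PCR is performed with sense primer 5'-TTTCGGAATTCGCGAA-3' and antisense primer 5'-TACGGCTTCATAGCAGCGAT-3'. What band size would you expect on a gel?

Forward primer TTTCGGAATTCGCGAA is found on the top strand at positions 15–30.
Taking the reverse complement of TACGGCTTCATAGCAGCGAT gives ATCGCTGCTATGAAGCCGTA, found at positions 126–145 on the template; the primer anneals here to the top strand with its 3' end pointing upstream.
Product length = (reverse-primer end) − (forward-primer start) + 1 = 145 − 15 + 1 = 131 bp.

131 bp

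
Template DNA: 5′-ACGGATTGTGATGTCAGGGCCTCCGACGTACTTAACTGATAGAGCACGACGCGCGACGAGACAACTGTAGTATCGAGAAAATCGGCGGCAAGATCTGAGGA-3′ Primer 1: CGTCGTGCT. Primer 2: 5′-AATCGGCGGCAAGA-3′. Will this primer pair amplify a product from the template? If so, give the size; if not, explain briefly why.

Primer 1 (CGTCGTGCT) has reverse complement AGCACGACG, which matches the top strand at positions 43–51; primer 1 anneals to the top strand there with its 3' end pointing upstream toward position 43.
Primer 2 (AATCGGCGGCAAGA) matches the top strand directly at positions 80–93; it anneals to the bottom strand with its 3' end pointing downstream toward position 93.
The 3' ends diverge (primer 1 extends toward position 1, primer 2 toward position 101), so the primers never converge on a shared product.

No product — the primers' 3' ends point away from each other.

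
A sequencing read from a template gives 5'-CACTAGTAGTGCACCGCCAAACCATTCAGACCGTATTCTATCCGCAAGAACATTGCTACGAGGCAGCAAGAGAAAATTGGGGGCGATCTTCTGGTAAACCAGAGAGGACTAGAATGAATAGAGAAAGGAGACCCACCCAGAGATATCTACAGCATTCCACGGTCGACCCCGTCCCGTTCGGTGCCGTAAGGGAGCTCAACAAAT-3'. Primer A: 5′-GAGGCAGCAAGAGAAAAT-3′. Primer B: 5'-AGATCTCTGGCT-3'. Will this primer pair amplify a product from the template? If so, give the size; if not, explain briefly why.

Primer B (AGATCTCTGGCT) does not match the top strand, and its reverse complement AGCCAGAGATCT does not match either.
With no annealing site for primer B, no amplification occurs.

No product — primer B has no binding site in the template.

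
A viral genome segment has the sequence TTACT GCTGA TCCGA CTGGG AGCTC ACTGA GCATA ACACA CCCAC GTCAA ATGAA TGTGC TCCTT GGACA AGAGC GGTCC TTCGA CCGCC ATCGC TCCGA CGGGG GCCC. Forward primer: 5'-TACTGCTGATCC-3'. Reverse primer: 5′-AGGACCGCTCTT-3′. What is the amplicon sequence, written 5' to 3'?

The forward primer matches the template at positions 2–13.
Taking the reverse complement of AGGACCGCTCTT gives AAGAGCGGTCCT, found at positions 70–81 on the template; the primer anneals here to the top strand with its 3' end pointing upstream.
The product is the template from position 2 through 81 (80 bp).

5'-TACTGCTGATCCGACTGGGAGCTCACTGAGCATAACACACCCACGTCAAATGAATGTGCTCCTTGGACAAGAGCGGTCCT-3'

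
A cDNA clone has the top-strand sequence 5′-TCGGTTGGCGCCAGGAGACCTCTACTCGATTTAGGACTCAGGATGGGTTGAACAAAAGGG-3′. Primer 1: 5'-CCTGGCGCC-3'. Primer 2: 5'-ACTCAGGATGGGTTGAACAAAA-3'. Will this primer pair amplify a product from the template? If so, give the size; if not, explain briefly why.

No product — the primers' 3' ends point away from each other.

Primer 1 (CCTGGCGCC) has reverse complement GGCGCCAGG, which matches the top strand at positions 7–15; primer 1 anneals to the top strand there with its 3' end pointing upstream toward position 7.
Primer 2 (ACTCAGGATGGGTTGAACAAAA) matches the top strand directly at positions 36–57; it anneals to the bottom strand with its 3' end pointing downstream toward position 57.
The 3' ends diverge (primer 1 extends toward position 1, primer 2 toward position 60), so the primers never converge on a shared product.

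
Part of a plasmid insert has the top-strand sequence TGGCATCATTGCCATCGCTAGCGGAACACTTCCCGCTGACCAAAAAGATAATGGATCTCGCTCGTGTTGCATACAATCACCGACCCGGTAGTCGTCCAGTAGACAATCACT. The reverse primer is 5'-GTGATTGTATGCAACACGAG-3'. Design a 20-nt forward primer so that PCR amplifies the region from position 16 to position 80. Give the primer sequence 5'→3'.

The reverse primer's reverse complement CTCGTGTTGCATACAATCAC matches the template at positions 61–80; the product starts at position 16.
The forward primer is identical to the top strand over positions 16–35: CGCTAGCGGAACACTTCCCG.

5'-CGCTAGCGGAACACTTCCCG-3'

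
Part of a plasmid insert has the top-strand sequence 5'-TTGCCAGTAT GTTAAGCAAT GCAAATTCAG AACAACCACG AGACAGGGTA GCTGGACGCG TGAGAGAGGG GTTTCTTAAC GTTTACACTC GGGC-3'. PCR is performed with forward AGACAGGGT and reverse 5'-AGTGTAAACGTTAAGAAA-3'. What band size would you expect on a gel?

Scanning the template, AGACAGGGT occurs at positions 41–49; this primer anneals to the bottom strand there with its 3' end pointing downstream.
Taking the reverse complement of AGTGTAAACGTTAAGAAA gives TTTCTTAACGTTTACACT, found at positions 72–89 on the template; the primer anneals here to the top strand with its 3' end pointing upstream.
The product runs from position 41 to position 89, so its length is 89 − 41 + 1 = 49 bp.

49 bp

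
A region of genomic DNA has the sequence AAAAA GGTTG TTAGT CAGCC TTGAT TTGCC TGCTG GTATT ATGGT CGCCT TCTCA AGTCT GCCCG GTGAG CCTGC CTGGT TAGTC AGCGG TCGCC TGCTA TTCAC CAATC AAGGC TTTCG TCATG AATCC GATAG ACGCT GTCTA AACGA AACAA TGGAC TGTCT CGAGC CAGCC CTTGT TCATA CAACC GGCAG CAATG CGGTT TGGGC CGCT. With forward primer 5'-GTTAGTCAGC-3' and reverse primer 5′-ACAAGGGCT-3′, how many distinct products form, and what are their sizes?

Two products: 171 bp, 102 bp

The forward primer GTTAGTCAGC matches the top strand at positions 10–19, 79–88.
The reverse primer's reverse complement is AGCCCTTGT, matching at positions 172–180.
Each forward site pairs with the reverse site to give a product ending at position 180: sizes 171, 102 bp.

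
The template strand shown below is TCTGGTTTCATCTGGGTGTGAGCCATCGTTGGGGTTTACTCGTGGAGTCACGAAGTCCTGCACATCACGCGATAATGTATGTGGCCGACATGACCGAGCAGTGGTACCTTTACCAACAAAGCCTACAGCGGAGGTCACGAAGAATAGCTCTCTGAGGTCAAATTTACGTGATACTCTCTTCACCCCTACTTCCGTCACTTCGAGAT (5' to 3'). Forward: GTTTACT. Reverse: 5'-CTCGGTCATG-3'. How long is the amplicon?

Forward primer GTTTACT is found on the top strand at positions 34–40.
Taking the reverse complement of CTCGGTCATG gives CATGACCGAG, found at positions 89–98 on the template; the primer anneals here to the top strand with its 3' end pointing upstream.
Amplicon spans positions 34–98: 65 bp.

65 bp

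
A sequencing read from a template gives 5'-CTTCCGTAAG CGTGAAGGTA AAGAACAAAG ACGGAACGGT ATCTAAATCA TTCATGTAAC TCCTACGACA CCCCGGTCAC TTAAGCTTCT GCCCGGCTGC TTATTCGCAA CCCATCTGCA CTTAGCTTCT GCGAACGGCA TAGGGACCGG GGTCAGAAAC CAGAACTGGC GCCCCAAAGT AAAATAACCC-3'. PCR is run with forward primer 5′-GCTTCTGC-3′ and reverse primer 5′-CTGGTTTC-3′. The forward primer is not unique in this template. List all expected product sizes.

The forward primer GCTTCTGC matches the top strand at positions 85–92, 125–132.
The reverse primer's reverse complement is GAAACCAG, matching at positions 156–163.
Each forward site pairs with the reverse site to give a product ending at position 163: sizes 79, 39 bp.

79 bp, 39 bp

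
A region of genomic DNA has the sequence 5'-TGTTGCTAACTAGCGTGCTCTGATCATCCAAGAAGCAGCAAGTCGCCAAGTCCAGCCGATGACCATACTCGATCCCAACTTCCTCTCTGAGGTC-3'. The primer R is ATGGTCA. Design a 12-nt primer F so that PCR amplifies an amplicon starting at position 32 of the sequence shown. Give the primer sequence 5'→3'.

5'-GAAGCAGCAAGT-3'

The reverse primer's reverse complement TGACCAT matches the template at positions 60–66; the product starts at position 32.
The forward primer is identical to the top strand over positions 32–43: GAAGCAGCAAGT.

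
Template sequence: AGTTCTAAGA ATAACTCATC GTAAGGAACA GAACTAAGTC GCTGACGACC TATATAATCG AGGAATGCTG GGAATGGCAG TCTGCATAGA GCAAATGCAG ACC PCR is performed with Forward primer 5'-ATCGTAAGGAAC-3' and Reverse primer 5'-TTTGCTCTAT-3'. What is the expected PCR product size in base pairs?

78 bp

The forward primer matches the template at positions 18–29.
The reverse primer's reverse complement is ATAGAGCAAA, which matches the template at positions 86–95.
Product length = (reverse-primer end) − (forward-primer start) + 1 = 95 − 18 + 1 = 78 bp.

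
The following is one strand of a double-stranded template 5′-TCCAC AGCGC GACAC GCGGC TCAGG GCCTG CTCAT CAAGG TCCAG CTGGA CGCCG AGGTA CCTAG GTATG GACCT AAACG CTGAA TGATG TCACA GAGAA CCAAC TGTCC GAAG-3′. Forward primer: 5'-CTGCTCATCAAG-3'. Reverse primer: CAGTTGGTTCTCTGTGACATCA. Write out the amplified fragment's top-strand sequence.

The forward primer matches the template at positions 28–39.
Taking the reverse complement of CAGTTGGTTCTCTGTGACATCA gives TGATGTCACAGAGAACCAACTG, found at positions 86–107 on the template; the primer anneals here to the top strand with its 3' end pointing upstream.
The product is the template from position 28 through 107 (80 bp).

5'-CTGCTCATCAAGGTCCAGCTGGACGCCGAGGTACCTAGGTATGGACCTAAACGCTGAATGATGTCACAGAGAACCAACTG-3'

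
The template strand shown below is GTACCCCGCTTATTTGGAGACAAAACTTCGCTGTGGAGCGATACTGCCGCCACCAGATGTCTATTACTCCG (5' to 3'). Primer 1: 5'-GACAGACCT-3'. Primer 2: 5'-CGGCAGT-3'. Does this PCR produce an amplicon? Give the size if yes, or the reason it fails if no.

No product — primer 1 has no binding site in the template.

Primer 1 (GACAGACCT) does not match the top strand, and its reverse complement AGGTCTGTC does not match either.
With no annealing site for primer 1, no amplification occurs.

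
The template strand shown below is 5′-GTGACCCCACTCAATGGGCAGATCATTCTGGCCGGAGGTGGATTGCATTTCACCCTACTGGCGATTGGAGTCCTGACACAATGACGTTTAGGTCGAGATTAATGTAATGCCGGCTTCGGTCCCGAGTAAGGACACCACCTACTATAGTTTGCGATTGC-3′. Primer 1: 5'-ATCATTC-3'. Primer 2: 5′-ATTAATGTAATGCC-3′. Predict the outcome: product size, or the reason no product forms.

Primer 1 (ATCATTC) matches the top strand at positions 22–28 (3' end points downstream).
Primer 2 (ATTAATGTAATGCC) also matches the top strand directly, at positions 98–111 — its reverse complement GGCATTACATTAAT is not present.
Both primers anneal to the bottom strand with 3' ends pointing the same way, so neither can prime synthesis back toward the other.

No product — both primers anneal to the same strand and extend in the same direction.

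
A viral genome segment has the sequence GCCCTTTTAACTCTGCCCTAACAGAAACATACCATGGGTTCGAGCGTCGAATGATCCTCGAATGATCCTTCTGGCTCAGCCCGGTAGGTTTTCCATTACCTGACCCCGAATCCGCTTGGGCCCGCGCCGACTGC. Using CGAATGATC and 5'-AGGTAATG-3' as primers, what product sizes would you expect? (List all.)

54 bp, 43 bp

The forward primer CGAATGATC matches the top strand at positions 48–56, 59–67.
The reverse primer's reverse complement is CATTACCT, matching at positions 94–101.
Each forward site pairs with the reverse site to give a product ending at position 101: sizes 54, 43 bp.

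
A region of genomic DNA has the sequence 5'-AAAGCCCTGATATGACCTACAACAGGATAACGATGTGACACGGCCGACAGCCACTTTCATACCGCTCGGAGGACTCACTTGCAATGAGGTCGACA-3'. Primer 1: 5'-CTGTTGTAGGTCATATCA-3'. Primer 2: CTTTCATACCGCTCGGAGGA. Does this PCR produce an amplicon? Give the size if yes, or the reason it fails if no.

Primer 1 (CTGTTGTAGGTCATATCA) has reverse complement TGATATGACCTACAACAG, which matches the top strand at positions 8–25; primer 1 anneals to the top strand there with its 3' end pointing upstream toward position 8.
Primer 2 (CTTTCATACCGCTCGGAGGA) matches the top strand directly at positions 54–73; it anneals to the bottom strand with its 3' end pointing downstream toward position 73.
The 3' ends diverge (primer 1 extends toward position 1, primer 2 toward position 95), so the primers never converge on a shared product.

No product — the primers' 3' ends point away from each other.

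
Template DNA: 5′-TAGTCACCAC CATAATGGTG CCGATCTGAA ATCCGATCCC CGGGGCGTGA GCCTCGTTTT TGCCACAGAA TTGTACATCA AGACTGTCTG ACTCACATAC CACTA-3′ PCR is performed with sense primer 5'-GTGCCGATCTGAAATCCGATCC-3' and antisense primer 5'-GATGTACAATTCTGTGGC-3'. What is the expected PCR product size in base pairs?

Scanning the template, GTGCCGATCTGAAATCCGATCC occurs at positions 18–39; this primer anneals to the bottom strand there with its 3' end pointing downstream.
The reverse primer's reverse complement is GCCACAGAATTGTACATC, which matches the template at positions 62–79.
Amplicon spans positions 18–79: 62 bp.

62 bp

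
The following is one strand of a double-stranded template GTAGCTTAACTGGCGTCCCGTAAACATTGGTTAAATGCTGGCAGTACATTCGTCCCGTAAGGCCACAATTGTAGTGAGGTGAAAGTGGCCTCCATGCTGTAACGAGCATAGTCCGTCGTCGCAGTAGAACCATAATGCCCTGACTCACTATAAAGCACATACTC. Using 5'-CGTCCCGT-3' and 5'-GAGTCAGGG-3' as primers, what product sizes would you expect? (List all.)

The forward primer CGTCCCGT matches the top strand at positions 14–21, 51–58.
The reverse primer's reverse complement is CCCTGACTC, matching at positions 138–146.
Each forward site pairs with the reverse site to give a product ending at position 146: sizes 133, 96 bp.

133 bp, 96 bp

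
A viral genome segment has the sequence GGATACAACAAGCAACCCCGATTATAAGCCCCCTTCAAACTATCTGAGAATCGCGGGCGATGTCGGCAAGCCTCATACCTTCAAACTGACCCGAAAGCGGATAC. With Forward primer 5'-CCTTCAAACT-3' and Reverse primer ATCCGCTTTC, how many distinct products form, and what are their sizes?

The forward primer CCTTCAAACT matches the top strand at positions 32–41, 78–87.
The reverse primer's reverse complement is GAAAGCGGAT, matching at positions 93–102.
Each forward site pairs with the reverse site to give a product ending at position 102: sizes 71, 25 bp.

Two products: 71 bp, 25 bp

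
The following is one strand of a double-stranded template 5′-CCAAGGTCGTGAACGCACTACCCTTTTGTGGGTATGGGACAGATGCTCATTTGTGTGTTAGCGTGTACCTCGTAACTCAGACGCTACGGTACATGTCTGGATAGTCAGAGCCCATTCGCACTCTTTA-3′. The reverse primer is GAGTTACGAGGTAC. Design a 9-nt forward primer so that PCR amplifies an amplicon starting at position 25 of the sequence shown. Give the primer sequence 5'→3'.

5'-TTTGTGGGT-3'

The reverse primer's reverse complement GTACCTCGTAACTC matches the template at positions 65–78; the product starts at position 25.
The forward primer is identical to the top strand over positions 25–33: TTTGTGGGT.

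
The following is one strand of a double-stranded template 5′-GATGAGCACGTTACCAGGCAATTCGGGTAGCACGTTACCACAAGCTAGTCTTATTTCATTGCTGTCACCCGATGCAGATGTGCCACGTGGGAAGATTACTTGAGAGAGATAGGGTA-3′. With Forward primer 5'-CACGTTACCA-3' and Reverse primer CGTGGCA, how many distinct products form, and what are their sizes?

The forward primer CACGTTACCA matches the top strand at positions 7–16, 31–40.
The reverse primer's reverse complement is TGCCACG, matching at positions 81–87.
Each forward site pairs with the reverse site to give a product ending at position 87: sizes 81, 57 bp.

Two products: 81 bp, 57 bp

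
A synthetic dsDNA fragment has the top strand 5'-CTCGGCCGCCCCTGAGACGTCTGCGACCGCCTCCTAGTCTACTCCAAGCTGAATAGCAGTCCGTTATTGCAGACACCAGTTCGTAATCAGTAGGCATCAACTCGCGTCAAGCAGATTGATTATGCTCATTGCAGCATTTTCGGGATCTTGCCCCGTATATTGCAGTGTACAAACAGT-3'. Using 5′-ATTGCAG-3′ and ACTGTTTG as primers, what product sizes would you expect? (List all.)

The forward primer ATTGCAG matches the top strand at positions 66–72, 128–134, 159–165.
The reverse primer's reverse complement is CAAACAGT, matching at positions 170–177.
Each forward site pairs with the reverse site to give a product ending at position 177: sizes 112, 50, 19 bp.

112 bp, 50 bp, 19 bp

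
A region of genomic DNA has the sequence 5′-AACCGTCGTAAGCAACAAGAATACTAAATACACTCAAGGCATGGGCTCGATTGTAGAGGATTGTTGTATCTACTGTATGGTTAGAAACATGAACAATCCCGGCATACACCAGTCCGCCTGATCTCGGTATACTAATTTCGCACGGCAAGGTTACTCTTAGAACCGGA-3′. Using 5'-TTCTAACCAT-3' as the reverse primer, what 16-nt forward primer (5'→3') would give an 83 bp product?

The reverse primer's reverse complement ATGGTTAGAA matches the template at positions 77–86, so the product ends at position 86.
An 83 bp product then starts at position 86 − 83 + 1 = 4.
The forward primer is identical to the top strand there: CGTCGTAAGCAACAAG.

5'-CGTCGTAAGCAACAAG-3'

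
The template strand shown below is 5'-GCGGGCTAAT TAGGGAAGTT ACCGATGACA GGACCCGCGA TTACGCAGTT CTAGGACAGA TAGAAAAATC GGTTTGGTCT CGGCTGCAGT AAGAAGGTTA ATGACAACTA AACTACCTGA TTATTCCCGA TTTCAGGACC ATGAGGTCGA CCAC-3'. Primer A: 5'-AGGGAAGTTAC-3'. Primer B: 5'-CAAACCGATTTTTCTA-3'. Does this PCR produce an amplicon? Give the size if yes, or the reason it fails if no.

Primer A (AGGGAAGTTAC) matches the top strand at positions 12–22; it acts as a forward primer.
Primer B's reverse complement is TAGAAAAATCGGTTTG, matching the top strand at positions 61–76; it acts as a reverse primer.
The 3' ends face each other across positions 12–76, giving a 65 bp product.

Yes — a 65 bp product.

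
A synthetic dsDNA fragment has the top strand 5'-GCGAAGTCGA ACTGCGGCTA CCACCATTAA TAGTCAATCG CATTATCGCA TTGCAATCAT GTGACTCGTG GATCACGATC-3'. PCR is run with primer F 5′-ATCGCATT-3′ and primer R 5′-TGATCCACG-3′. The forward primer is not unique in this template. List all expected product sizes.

The forward primer ATCGCATT matches the top strand at positions 37–44, 45–52.
The reverse primer's reverse complement is CGTGGATCA, matching at positions 67–75.
Each forward site pairs with the reverse site to give a product ending at position 75: sizes 39, 31 bp.

39 bp, 31 bp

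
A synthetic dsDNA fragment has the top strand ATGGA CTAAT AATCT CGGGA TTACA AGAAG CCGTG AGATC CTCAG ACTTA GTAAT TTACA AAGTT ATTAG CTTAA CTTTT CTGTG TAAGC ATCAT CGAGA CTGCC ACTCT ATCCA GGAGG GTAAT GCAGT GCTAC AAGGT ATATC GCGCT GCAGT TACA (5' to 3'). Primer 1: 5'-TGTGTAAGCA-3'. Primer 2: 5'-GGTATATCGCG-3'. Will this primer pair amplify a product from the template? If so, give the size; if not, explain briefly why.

No product — both primers anneal to the same strand and extend in the same direction.

Primer 1 (TGTGTAAGCA) matches the top strand at positions 82–91 (3' end points downstream).
Primer 2 (GGTATATCGCG) also matches the top strand directly, at positions 138–148 — its reverse complement CGCGATATACC is not present.
Both primers anneal to the bottom strand with 3' ends pointing the same way, so neither can prime synthesis back toward the other.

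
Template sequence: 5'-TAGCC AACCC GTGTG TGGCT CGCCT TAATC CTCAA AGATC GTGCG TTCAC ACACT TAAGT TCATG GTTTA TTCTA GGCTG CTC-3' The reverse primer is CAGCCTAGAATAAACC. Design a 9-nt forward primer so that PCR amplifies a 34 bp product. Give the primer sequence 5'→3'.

5'-TCACACACT-3'

The reverse primer's reverse complement GGTTTATTCTAGGCTG matches the template at positions 65–80, so the product ends at position 80.
A 34 bp product then starts at position 80 − 34 + 1 = 47.
The forward primer is identical to the top strand there: TCACACACT.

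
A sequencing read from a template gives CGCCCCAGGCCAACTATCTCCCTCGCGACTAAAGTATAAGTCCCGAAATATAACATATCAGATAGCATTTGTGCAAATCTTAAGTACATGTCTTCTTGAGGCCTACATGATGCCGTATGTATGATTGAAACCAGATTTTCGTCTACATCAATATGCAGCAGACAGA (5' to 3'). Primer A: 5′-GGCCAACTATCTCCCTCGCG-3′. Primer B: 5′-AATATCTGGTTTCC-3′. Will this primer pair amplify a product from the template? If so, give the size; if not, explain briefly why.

No product — primer B has no binding site in the template.

Primer B (AATATCTGGTTTCC) does not match the top strand, and its reverse complement GGAAACCAGATATT does not match either.
With no annealing site for primer B, no amplification occurs.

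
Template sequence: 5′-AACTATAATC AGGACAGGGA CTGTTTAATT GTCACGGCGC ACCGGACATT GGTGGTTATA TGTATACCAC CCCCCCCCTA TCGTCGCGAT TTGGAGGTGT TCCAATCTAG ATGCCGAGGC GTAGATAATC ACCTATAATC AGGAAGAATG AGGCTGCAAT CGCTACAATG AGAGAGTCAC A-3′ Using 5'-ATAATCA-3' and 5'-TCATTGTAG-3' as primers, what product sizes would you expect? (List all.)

The forward primer ATAATCA matches the top strand at positions 5–11, 125–131, 135–141.
The reverse primer's reverse complement is CTACAATGA, matching at positions 163–171.
Each forward site pairs with the reverse site to give a product ending at position 171: sizes 167, 47, 37 bp.

167 bp, 47 bp, 37 bp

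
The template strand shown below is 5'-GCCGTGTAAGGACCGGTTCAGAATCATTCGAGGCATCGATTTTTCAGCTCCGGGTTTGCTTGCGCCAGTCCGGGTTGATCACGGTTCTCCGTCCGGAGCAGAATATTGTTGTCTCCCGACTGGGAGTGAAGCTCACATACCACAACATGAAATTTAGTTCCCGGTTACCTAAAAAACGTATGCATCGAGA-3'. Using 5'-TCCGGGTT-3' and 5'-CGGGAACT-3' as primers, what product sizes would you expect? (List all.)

The forward primer TCCGGGTT matches the top strand at positions 49–56, 69–76.
The reverse primer's reverse complement is AGTTCCCG, matching at positions 156–163.
Each forward site pairs with the reverse site to give a product ending at position 163: sizes 115, 95 bp.

115 bp, 95 bp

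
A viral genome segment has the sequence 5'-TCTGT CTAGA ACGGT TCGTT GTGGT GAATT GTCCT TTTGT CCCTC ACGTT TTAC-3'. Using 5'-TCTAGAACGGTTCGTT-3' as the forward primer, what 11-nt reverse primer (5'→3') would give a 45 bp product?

The forward primer binds at positions 5–20, so a 45 bp product ends at position 5 + 45 − 1 = 49.
The reverse primer anneals to the top strand over positions 39–49, i.e. to GTCCCTCACGT.
Its sequence written 5'→3' is the reverse complement: ACGTGAGGGAC.

5'-ACGTGAGGGAC-3'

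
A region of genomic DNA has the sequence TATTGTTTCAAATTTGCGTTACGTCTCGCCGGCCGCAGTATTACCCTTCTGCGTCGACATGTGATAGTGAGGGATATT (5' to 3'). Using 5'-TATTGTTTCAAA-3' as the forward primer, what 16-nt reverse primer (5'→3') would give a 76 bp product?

The forward primer binds at positions 1–12, so a 76 bp product ends at position 1 + 76 − 1 = 76.
The reverse primer anneals to the top strand over positions 61–76, i.e. to GTGATAGTGAGGGATA.
Its sequence written 5'→3' is the reverse complement: TATCCCTCACTATCAC.

5'-TATCCCTCACTATCAC-3'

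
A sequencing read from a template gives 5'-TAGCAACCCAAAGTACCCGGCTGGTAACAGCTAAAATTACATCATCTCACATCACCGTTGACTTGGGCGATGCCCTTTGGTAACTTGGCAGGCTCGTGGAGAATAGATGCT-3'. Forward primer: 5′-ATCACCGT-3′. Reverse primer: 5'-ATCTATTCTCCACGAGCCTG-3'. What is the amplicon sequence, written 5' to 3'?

5'-ATCACCGTTGACTTGGGCGATGCCCTTTGGTAACTTGGCAGGCTCGTGGAGAATAGAT-3'

Scanning the template, ATCACCGT occurs at positions 51–58; this primer anneals to the bottom strand there with its 3' end pointing downstream.
Taking the reverse complement of ATCTATTCTCCACGAGCCTG gives CAGGCTCGTGGAGAATAGAT, found at positions 89–108 on the template; the primer anneals here to the top strand with its 3' end pointing upstream.
The product is the template from position 51 through 108 (58 bp).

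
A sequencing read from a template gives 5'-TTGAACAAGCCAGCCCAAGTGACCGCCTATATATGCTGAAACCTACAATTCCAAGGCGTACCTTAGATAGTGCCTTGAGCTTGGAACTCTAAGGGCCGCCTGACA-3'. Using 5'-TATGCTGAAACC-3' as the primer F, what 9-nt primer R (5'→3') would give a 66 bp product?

The forward primer binds at positions 32–43, so a 66 bp product ends at position 32 + 66 − 1 = 97.
The reverse primer anneals to the top strand over positions 89–97, i.e. to CTAAGGGCC.
Its sequence written 5'→3' is the reverse complement: GGCCCTTAG.

5'-GGCCCTTAG-3'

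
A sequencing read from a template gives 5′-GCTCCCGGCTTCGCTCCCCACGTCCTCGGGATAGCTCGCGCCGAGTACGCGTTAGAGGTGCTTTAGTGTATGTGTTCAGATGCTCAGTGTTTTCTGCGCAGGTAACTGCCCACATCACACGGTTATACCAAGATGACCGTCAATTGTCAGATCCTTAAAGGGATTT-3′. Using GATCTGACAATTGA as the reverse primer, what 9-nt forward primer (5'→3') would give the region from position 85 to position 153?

The reverse primer's reverse complement TCAATTGTCAGATC matches the template at positions 140–153; the product starts at position 85.
The forward primer is identical to the top strand over positions 85–93: CAGTGTTTT.

5'-CAGTGTTTT-3'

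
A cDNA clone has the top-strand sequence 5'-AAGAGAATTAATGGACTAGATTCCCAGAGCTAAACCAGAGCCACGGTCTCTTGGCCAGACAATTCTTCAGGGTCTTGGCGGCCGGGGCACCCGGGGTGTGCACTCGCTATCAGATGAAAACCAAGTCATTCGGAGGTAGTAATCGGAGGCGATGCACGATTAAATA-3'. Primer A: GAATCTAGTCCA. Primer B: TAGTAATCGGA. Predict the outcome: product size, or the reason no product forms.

No product — the primers' 3' ends point away from each other.

Primer A (GAATCTAGTCCA) has reverse complement TGGACTAGATTC, which matches the top strand at positions 12–23; primer A anneals to the top strand there with its 3' end pointing upstream toward position 12.
Primer B (TAGTAATCGGA) matches the top strand directly at positions 137–147; it anneals to the bottom strand with its 3' end pointing downstream toward position 147.
The 3' ends diverge (primer A extends toward position 1, primer B toward position 166), so the primers never converge on a shared product.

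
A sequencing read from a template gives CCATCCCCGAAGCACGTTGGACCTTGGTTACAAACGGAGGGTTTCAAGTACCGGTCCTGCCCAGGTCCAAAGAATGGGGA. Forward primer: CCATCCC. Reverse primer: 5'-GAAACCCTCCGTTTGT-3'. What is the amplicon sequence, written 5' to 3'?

5'-CCATCCCCGAAGCACGTTGGACCTTGGTTACAAACGGAGGGTTTC-3'

Forward primer CCATCCC is found on the top strand at positions 1–7.
Reverse complement of the reverse primer: ACAAACGGAGGGTTTC. This occurs on the top strand at positions 30–45.
The product is the template from position 1 through 45 (45 bp).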